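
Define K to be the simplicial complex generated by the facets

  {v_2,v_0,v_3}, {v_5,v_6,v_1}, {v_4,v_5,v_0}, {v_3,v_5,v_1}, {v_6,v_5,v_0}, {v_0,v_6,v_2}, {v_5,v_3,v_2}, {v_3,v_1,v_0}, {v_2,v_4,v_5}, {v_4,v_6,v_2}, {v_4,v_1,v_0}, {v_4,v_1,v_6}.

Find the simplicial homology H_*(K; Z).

Order the vertices as v_0 < v_1 < v_2 < v_3 < v_4 < v_5 < v_6. Listing each simplex with vertices in this order, K has dimension 2 with simplices:

  0-simplices (7): [v_0], [v_1], [v_2], [v_3], [v_4], [v_5], [v_6]
  1-simplices (18): (18 of them)
  2-simplices (12): (12 of them)

so the chain groups are C_0 ≅ Z^7, C_1 ≅ Z^18, C_2 ≅ Z^12.

∂_1: C_1 → C_0 is given by ∂[p,q] = [q] − [p].
The 7×18 boundary matrix has rank 6 and Smith normal form diag(1,1,1,1,1,1).

Boundary ∂_2: C_2 → C_1 acts by ∂[p,q,r] = [q,r] − [p,r] + [p,q]. For instance
  ∂[v_0,v_5,v_6] = [v_5,v_6] − [v_0,v_6] + [v_0,v_5],
  ∂[v_0,v_2,v_6] = [v_2,v_6] − [v_0,v_6] + [v_0,v_2].
The resulting 18×12 matrix has rank 12, and its Smith normal form has invariant factors (1,1,1,1,1,1,1,1,1,1,1,2).

Computing H_k = (kernel of ∂_k) / (image of ∂_{k+1}):

  H_0: rank C_0 − rank ∂_1 = 7 − 6 = 1, and the invariant factors of ∂_1 are all 1, so H_0 ≅ Z.
  H_1: rank ker ∂_1 − rank ∂_2 = (18 − 6) − 12 = 0, and ∂_2 has invariant factor 2 > 1, so H_1 ≅ Z/2.
  H_2: rank ker ∂_2 − rank ∂_3 = (12 − 12) − 0 = 0, and there is no ∂_3, so H_2 ≅ 0.

H_0 = Z,  H_1 = Z/2,  H_2 = 0.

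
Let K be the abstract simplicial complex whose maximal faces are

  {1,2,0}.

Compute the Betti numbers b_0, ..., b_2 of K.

Order the vertices as 0 < 1 < 2. Listing each simplex with vertices in this order, K has dimension 2 with simplices:

  0-simplices (3): [0], [1], [2]
  1-simplices (3): [0,1], [0,2], [1,2]
  2-simplices (1): [0,1,2]

so the chain groups are C_0 ≅ Z^3, C_1 ≅ Z^3, C_2 ≅ Z^1.

Boundary ∂_1: C_1 → C_0 is given by ∂[p,q] = [q] − [p]. For instance
  ∂[0,1] = [1] − [0].
The 3×3 boundary matrix has rank 2 and Smith normal form diag(1,1).

Boundary ∂_2: C_2 → C_1 acts by ∂[p,q,r] = [q,r] − [p,r] + [p,q]. For instance
  ∂[0,1,2] = [1,2] − [0,2] + [0,1].
The resulting 3×1 matrix has rank 1, and its Smith normal form has invariant factors (1).

From H_k ≅ ker(∂_k) / im(∂_{k+1}) we obtain:

  H_0: rank C_0 − rank ∂_1 = 3 − 2 = 1, and the invariant factors of ∂_1 are all 1, so H_0 = Z.
  H_1: rank ker ∂_1 − rank ∂_2 = (3 − 2) − 1 = 0, and the invariant factors of ∂_2 are all 1, so H_1 = 0.
  H_2: rank ker ∂_2 − rank ∂_3 = (1 − 1) − 0 = 0, and there is no ∂_3, so H_2 = 0.

Hence the Betti numbers are b_0 = 1, b_1 = 0, b_2 = 0.

b_0 = 1, b_1 = 0, b_2 = 0.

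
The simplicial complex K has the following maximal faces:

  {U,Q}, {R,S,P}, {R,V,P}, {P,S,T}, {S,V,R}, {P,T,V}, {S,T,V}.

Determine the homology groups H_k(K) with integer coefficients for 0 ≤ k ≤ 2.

K has 7 vertices, 10 edges, 6 triangles.
rank ∂_0 = 0, rank ∂_1 = 5 ⇒ b_0 = 7 − 0 − 5 = 2; all invariant factors of ∂_1 are 1 so no torsion. So H_0 = Z^2.
rank ∂_1 = 5, rank ∂_2 = 5 ⇒ b_1 = 10 − 5 − 5 = 0; all invariant factors of ∂_2 are 1 so no torsion. So H_1 = 0.
rank ∂_2 = 5, rank ∂_3 = 0 ⇒ b_2 = 6 − 5 − 0 = 1. So H_2 = Z.

H_0 ≅ Z^2,  H_1 = 0,  H_2 ≅ Z.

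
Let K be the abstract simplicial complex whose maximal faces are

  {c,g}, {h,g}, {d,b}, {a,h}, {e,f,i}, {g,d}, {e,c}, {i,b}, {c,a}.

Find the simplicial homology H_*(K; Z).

Order the vertices as a < b < c < d < e < f < g < h < i. Listing each simplex with vertices in this order, K has dimension 2 with simplices:

  0-simplices (9): a, b, c, d, e, f, g, h, i
  1-simplices (11): ac, ah, bd, bi, ce, cg, dg, ef, ei, fi, gh
  2-simplices (1): efi

so the chain groups are C_0 ≅ Z^9, C_1 ≅ Z^11, C_2 ≅ Z^1.

∂_1: C_1 → C_0 sends each edge [p,q] (with p < q) to q − p.
The resulting 9×11 matrix has rank 8, and its Smith normal form has invariant factors (1,1,1,1,1,1,1,1).

The boundary map ∂_2: C_2 → C_1 sends each 2-simplex [p,q,r] to [q,r] − [p,r] + [p,q]. For instance
  ∂efi = fi − ei + ef.
The 11×1 boundary matrix has rank 1 and Smith normal form diag(1).

Now H_k = ker ∂_k / im ∂_{k+1}, so:

  H_0: rank C_0 − rank ∂_1 = 9 − 8 = 1, and the invariant factors of ∂_1 are all 1, so H_0 = Z.
  H_1: rank ker ∂_1 − rank ∂_2 = (11 − 8) − 1 = 2, and the invariant factors of ∂_2 are all 1, so H_1 = Z^2.
  H_2: rank ker ∂_2 − rank ∂_3 = (1 − 1) − 0 = 0, and there is no ∂_3, so H_2 = 0.

H_0 = Z,  H_1 = Z^2,  H_2 = 0.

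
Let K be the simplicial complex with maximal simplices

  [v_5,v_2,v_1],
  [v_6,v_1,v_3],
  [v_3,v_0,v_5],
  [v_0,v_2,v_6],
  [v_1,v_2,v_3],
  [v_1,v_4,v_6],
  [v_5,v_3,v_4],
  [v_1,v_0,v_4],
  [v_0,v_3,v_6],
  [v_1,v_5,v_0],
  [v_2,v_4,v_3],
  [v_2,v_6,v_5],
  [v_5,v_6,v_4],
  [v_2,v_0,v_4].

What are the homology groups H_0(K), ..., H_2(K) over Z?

We work with the vertex ordering v_0 < v_1 < v_2 < v_3 < v_4 < v_5 < v_6. The simplices of K, each written with vertices in increasing order, are:

  0-simplices (7): [v_0], [v_1], [v_2], [v_3], [v_4], [v_5], [v_6]
  1-simplices (21): (21 of them)
  2-simplices (14): (14 of them)

so the chain groups are C_0 ≅ Z^7, C_1 ≅ Z^21, C_2 ≅ Z^14.

Boundary ∂_1: C_1 → C_0 sends each edge [p,q] (with p < q) to q − p. For instance
  ∂[v_3,v_6] = [v_6] − [v_3].
The 7×21 boundary matrix has rank 6 and Smith normal form diag(1,1,1,1,1,1).

Boundary ∂_2: C_2 → C_1 maps a triangle to the signed sum of its edges. For instance
  ∂[v_4,v_5,v_6] = [v_5,v_6] − [v_4,v_6] + [v_4,v_5],
  ∂[v_1,v_2,v_3] = [v_2,v_3] − [v_1,v_3] + [v_1,v_2].
As a 21×14 matrix over Z this has rank 13, with invariant factors (1,1,1,1,1,1,1,1,1,1,1,1,1).

Now H_k = ker ∂_k / im ∂_{k+1}, so:

  H_0: rank C_0 − rank ∂_1 = 7 − 6 = 1, and the invariant factors of ∂_1 are all 1, so H_0 = Z.
  H_1: rank ker ∂_1 − rank ∂_2 = (21 − 6) − 13 = 2, and the invariant factors of ∂_2 are all 1, so H_1 = Z^2.
  H_2: rank ker ∂_2 − rank ∂_3 = (14 − 13) − 0 = 1, and there is no ∂_3, so H_2 = Z.

As a check, the Euler characteristic is 7 − 21 + 14 = 0, which agrees with 1 − 2 + 1 = 0.
(K is a triangulation of the torus T^2.)

H_0 = Z,  H_1 = Z^2,  H_2 = Z.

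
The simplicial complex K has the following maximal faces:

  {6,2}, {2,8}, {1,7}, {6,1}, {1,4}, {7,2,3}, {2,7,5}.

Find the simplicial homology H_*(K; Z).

K has 8 vertices, 10 edges, 2 triangles.
rank ∂_0 = 0, rank ∂_1 = 7 ⇒ b_0 = 8 − 0 − 7 = 1; all invariant factors of ∂_1 are 1 so no torsion. So H_0 ≅ Z.
rank ∂_1 = 7, rank ∂_2 = 2 ⇒ b_1 = 10 − 7 − 2 = 1; all invariant factors of ∂_2 are 1 so no torsion. So H_1 ≅ Z.
rank ∂_2 = 2, rank ∂_3 = 0 ⇒ b_2 = 2 − 2 − 0 = 0. So H_2 ≅ 0.

H_0 ≅ Z,  H_1 ≅ Z,  H_2 = 0.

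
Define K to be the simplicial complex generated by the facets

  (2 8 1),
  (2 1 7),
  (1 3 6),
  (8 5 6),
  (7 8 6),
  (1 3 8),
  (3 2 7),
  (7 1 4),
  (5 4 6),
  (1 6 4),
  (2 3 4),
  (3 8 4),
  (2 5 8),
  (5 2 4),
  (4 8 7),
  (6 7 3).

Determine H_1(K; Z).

H_1 = Z^2.

K has 8 vertices, 24 edges, 16 triangles.
rank ∂_1 = 7, rank ∂_2 = 15 ⇒ b_1 = 24 − 7 − 15 = 2; all invariant factors of ∂_2 are 1 so no torsion. So H_1 ≅ Z^2.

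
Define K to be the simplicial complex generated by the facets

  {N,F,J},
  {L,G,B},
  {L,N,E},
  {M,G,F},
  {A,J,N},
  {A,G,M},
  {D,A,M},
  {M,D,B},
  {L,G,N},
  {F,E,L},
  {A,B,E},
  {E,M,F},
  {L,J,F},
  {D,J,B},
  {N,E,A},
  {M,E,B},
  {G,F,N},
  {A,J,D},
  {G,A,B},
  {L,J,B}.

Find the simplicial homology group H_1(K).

H_1 ≅ Z × Z/2.

Fix the vertex order A < B < D < E < F < G < J < L < M < N and write every simplex with vertices in increasing order. Then dim K = 2 and the simplices of K are:

  0-simplices (10): A, B, D, E, F, G, J, L, M, N
  1-simplices (30): AB, AD, AE, AG, AJ, AM, AN, BD, BE, BG, BJ, BL, BM, DJ, DM, EF, EL, EM, EN, FG, FJ, FL, FM, FN, GL, GM, GN, JL, JN, LN
  2-simplices (20): ABE, ABG, ADJ, ADM, AEN, AGM, AJN, BDJ, BDM, BEM, BGL, BJL, EFL, EFM, ELN, FGM, FGN, FJL, FJN, GLN

so the chain groups are C_0 ≅ Z^10, C_1 ≅ Z^30, C_2 ≅ Z^20.

The boundary map ∂_1: C_1 → C_0 sends each edge [p,q] (with p < q) to q − p.
The 10×30 boundary matrix has rank 9 and Smith normal form diag(1,1,1,1,1,1,1,1,1).

The boundary map ∂_2: C_2 → C_1 maps a triangle to the signed sum of its edges. For instance
  ∂AGM = GM − AM + AG,
  ∂BGL = GL − BL + BG.
The resulting 30×20 matrix has rank 20, and its Smith normal form has invariant factors (1,1,1,1,1,1,1,1,1,1,1,1,1,1,1,1,1,1,1,2).

Reading off H_k = ker ∂_k / im ∂_{k+1}:

  H_1: rank ker ∂_1 − rank ∂_2 = (30 − 9) − 20 = 1, and ∂_2 has invariant factor 2 > 1, so H_1 ≅ Z × Z/2.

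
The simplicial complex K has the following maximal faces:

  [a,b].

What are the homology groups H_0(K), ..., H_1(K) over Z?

We work with the vertex ordering a < b. The simplices of K, each written with vertices in increasing order, are:

  0-simplices (2): a, b
  1-simplices (1): ab

so the chain groups are C_0 ≅ Z^2, C_1 ≅ Z^1.

∂_1: C_1 → C_0 is given by ∂[p,q] = [q] − [p].
This gives a 2×1 integer matrix of rank 1; reducing to Smith normal form yields diagonal entries (1).

Computing H_k = (kernel of ∂_k) / (image of ∂_{k+1}):

  H_0: rank C_0 − rank ∂_1 = 2 − 1 = 1, and the invariant factors of ∂_1 are all 1, so H_0 ≅ Z.
  H_1: rank ker ∂_1 − rank ∂_2 = (1 − 1) − 0 = 0, and there is no ∂_2, so H_1 ≅ 0.

H_0 = Z,  H_1 = 0.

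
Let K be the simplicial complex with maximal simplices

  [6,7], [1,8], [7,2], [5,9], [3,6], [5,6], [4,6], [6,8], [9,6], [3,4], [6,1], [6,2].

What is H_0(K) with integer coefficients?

Take the total order 1 < 2 < 3 < 4 < 5 < 6 < 7 < 8 < 9 on the vertex set. Then K (dimension 1) consists of the simplices:

  0-simplices (9): [1], [2], [3], [4], [5], [6], [7], [8], [9]
  1-simplices (12): [1,6], [1,8], [2,6], [2,7], [3,4], [3,6], [4,6], [5,6], [5,9], [6,7], [6,8], [6,9]

giving chain groups C_0 ≅ Z^9, C_1 ≅ Z^12.

The boundary map ∂_1: C_1 → C_0 sends each edge [p,q] (with p < q) to q − p. For instance
  ∂[3,4] = [4] − [3].
The 9×12 boundary matrix has rank 8 and Smith normal form diag(1,1,1,1,1,1,1,1).

Reading off H_k = ker ∂_k / im ∂_{k+1}:

  H_0: rank C_0 − rank ∂_1 = 9 − 8 = 1, and the invariant factors of ∂_1 are all 1, so H_0 = Z.

H_0 = Z.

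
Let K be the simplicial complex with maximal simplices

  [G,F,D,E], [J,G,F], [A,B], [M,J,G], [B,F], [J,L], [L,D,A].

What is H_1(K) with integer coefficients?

H_1 = Z^2.

Take the total order A < B < D < E < F < G < J < L < M on the vertex set. Then K (dimension 3) consists of the simplices:

  0-simplices (9): A, B, D, E, F, G, J, L, M
  1-simplices (16): AB, AD, AL, BF, DE, DF, DG, DL, EF, EG, FG, FJ, GJ, GM, JL, JM
  2-simplices (7): ADL, DEF, DEG, DFG, EFG, FGJ, GJM
  3-simplices (1): DEFG

giving chain groups C_0 ≅ Z^9, C_1 ≅ Z^16, C_2 ≅ Z^7, C_3 ≅ Z^1.

The boundary map ∂_1: C_1 → C_0 is given by ∂[p,q] = [q] − [p]. For instance
  ∂AL = L − A.
The 9×16 boundary matrix has rank 8 and Smith normal form diag(1,1,1,1,1,1,1,1).

The boundary map ∂_2: C_2 → C_1 sends each 2-simplex [p,q,r] to [q,r] − [p,r] + [p,q]. For instance
  ∂DEG = EG − DG + DE,
  ∂GJM = JM − GM + GJ.
The resulting 16×7 matrix has rank 6, and its Smith normal form has invariant factors (1,1,1,1,1,1).

Boundary ∂_3: C_3 → C_2 sends each 3-simplex σ to the alternating sum Σ_i (−1)^i (σ with its i-th vertex removed). For instance
  ∂DEFG = EFG − DFG + DEG − DEF.
This gives a 7×1 integer matrix of rank 1; reducing to Smith normal form yields diagonal entries (1).

Computing H_k = (kernel of ∂_k) / (image of ∂_{k+1}):

  H_1: rank ker ∂_1 − rank ∂_2 = (16 − 8) − 6 = 2, and the invariant factors of ∂_2 are all 1, so H_1 = Z^2.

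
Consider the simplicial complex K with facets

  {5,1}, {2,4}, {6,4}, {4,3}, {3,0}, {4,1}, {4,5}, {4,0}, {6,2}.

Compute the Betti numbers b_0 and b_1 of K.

b_0 = 1, b_1 = 3.

Order the vertices as 0 < 1 < 2 < 3 < 4 < 5 < 6. Listing each simplex with vertices in this order, K has dimension 1 with simplices:

  0-simplices (7): [0], [1], [2], [3], [4], [5], [6]
  1-simplices (9): [0,3], [0,4], [1,4], [1,5], [2,4], [2,6], [3,4], [4,5], [4,6]

Hence C_0 ≅ Z^7, C_1 ≅ Z^9.

The boundary map ∂_1: C_1 → C_0 is given by ∂[p,q] = [q] − [p]. For instance
  ∂[4,6] = [6] − [4].
This gives a 7×9 integer matrix of rank 6; reducing to Smith normal form yields diagonal entries (1,1,1,1,1,1).

Now H_k = ker ∂_k / im ∂_{k+1}, so:

  H_0: rank C_0 − rank ∂_1 = 7 − 6 = 1, and the invariant factors of ∂_1 are all 1, so H_0 ≅ Z.
  H_1: rank ker ∂_1 − rank ∂_2 = (9 − 6) − 0 = 3, and there is no ∂_2, so H_1 ≅ Z^3.

Hence the Betti numbers are b_0 = 1, b_1 = 3.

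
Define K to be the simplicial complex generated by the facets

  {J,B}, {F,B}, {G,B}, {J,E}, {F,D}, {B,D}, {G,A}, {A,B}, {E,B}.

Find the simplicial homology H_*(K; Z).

H_0 ≅ Z,  H_1 ≅ Z^3.

We work with the vertex ordering A < B < D < E < F < G < J. The simplices of K, each written with vertices in increasing order, are:

  0-simplices (7): A, B, D, E, F, G, J
  1-simplices (9): AB, AG, BD, BE, BF, BG, BJ, DF, EJ

Hence C_0 ≅ Z^7, C_1 ≅ Z^9.

∂_1: C_1 → C_0 is given by ∂[p,q] = [q] − [p]. For instance
  ∂BJ = J − B.
The resulting 7×9 matrix has rank 6, and its Smith normal form has invariant factors (1,1,1,1,1,1).

Computing H_k = (kernel of ∂_k) / (image of ∂_{k+1}):

  H_0: rank C_0 − rank ∂_1 = 7 − 6 = 1, and the invariant factors of ∂_1 are all 1, so H_0 = Z.
  H_1: rank ker ∂_1 − rank ∂_2 = (9 − 6) − 0 = 3, and there is no ∂_2, so H_1 = Z^3.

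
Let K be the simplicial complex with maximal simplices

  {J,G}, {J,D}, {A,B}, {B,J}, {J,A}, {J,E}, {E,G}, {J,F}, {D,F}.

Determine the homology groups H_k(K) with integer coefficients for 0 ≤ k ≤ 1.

We work with the vertex ordering A < B < D < E < F < G < J. The simplices of K, each written with vertices in increasing order, are:

  0-simplices (7): A, B, D, E, F, G, J
  1-simplices (9): AB, AJ, BJ, DF, DJ, EG, EJ, FJ, GJ

so the chain groups are C_0 ≅ Z^7, C_1 ≅ Z^9.

∂_1: C_1 → C_0 maps an edge to its endpoints' difference, ∂[p,q] = q − p. For instance
  ∂AJ = J − A.
The 7×9 boundary matrix has rank 6 and Smith normal form diag(1,1,1,1,1,1).

Now H_k = ker ∂_k / im ∂_{k+1}, so:

  H_0: rank C_0 − rank ∂_1 = 7 − 6 = 1, and the invariant factors of ∂_1 are all 1, so H_0 = Z.
  H_1: rank ker ∂_1 − rank ∂_2 = (9 − 6) − 0 = 3, and there is no ∂_2, so H_1 = Z^3.

As a check, the Euler characteristic is 7 − 9 = -2, which agrees with 1 − 3 = -2.

H_0 = Z,  H_1 = Z^3.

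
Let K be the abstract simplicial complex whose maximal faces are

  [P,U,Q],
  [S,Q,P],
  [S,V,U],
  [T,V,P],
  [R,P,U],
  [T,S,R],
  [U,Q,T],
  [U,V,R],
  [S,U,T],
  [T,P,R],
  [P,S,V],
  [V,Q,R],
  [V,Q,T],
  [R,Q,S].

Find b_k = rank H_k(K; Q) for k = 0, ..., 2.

b_0 = 1, b_1 = 2, b_2 = 1.

Fix the vertex order P < Q < R < S < T < U < V and write every simplex with vertices in increasing order. Then dim K = 2 and the simplices of K are:

  0-simplices (7): P, Q, R, S, T, U, V
  1-simplices (21): PQ, PR, PS, PT, PU, PV, QR, QS, QT, QU, QV, RS, RT, RU, RV, ST, SU, SV, TU, TV, UV
  2-simplices (14): PQS, PQU, PRT, PRU, PSV, PTV, QRS, QRV, QTU, QTV, RST, RUV, STU, SUV

Hence C_0 ≅ Z^7, C_1 ≅ Z^21, C_2 ≅ Z^14.

∂_1: C_1 → C_0 sends each edge [p,q] (with p < q) to q − p. For instance
  ∂PV = V − P.
The 7×21 boundary matrix has rank 6 and Smith normal form diag(1,1,1,1,1,1).

The boundary map ∂_2: C_2 → C_1 maps a triangle to the signed sum of its edges. For instance
  ∂PTV = TV − PV + PT,
  ∂STU = TU − SU + ST.
As a 21×14 matrix over Z this has rank 13, with invariant factors (1,1,1,1,1,1,1,1,1,1,1,1,1).

From H_k ≅ ker(∂_k) / im(∂_{k+1}) we obtain:

  H_0: rank C_0 − rank ∂_1 = 7 − 6 = 1, and the invariant factors of ∂_1 are all 1, so H_0 = Z.
  H_1: rank ker ∂_1 − rank ∂_2 = (21 − 6) − 13 = 2, and the invariant factors of ∂_2 are all 1, so H_1 = Z^2.
  H_2: rank ker ∂_2 − rank ∂_3 = (14 − 13) − 0 = 1, and there is no ∂_3, so H_2 = Z.

Hence the Betti numbers are b_0 = 1, b_1 = 2, b_2 = 1.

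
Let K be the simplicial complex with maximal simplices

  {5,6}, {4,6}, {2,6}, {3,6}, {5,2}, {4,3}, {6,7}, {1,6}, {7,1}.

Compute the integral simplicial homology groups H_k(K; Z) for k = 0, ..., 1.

We work with the vertex ordering 1 < 2 < 3 < 4 < 5 < 6 < 7. The simplices of K, each written with vertices in increasing order, are:

  0-simplices (7): [1], [2], [3], [4], [5], [6], [7]
  1-simplices (9): [1,6], [1,7], [2,5], [2,6], [3,4], [3,6], [4,6], [5,6], [6,7]

giving chain groups C_0 ≅ Z^7, C_1 ≅ Z^9.

The boundary map ∂_1: C_1 → C_0 sends each edge [p,q] (with p < q) to q − p. For instance
  ∂[5,6] = [6] − [5].
The 7×9 boundary matrix has rank 6 and Smith normal form diag(1,1,1,1,1,1).

From H_k ≅ ker(∂_k) / im(∂_{k+1}) we obtain:

  H_0: rank C_0 − rank ∂_1 = 7 − 6 = 1, and the invariant factors of ∂_1 are all 1, so H_0 = Z.
  H_1: rank ker ∂_1 − rank ∂_2 = (9 − 6) − 0 = 3, and there is no ∂_2, so H_1 = Z^3.

(K is a triangulation of a wedge of 3 circles.)

H_0 ≅ Z,  H_1 ≅ Z^3.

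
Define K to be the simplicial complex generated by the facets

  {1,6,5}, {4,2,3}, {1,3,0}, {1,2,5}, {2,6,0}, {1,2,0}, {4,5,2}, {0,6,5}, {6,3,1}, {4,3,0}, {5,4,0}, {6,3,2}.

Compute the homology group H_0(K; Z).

Fix the vertex order 0 < 1 < 2 < 3 < 4 < 5 < 6 and write every simplex with vertices in increasing order. Then dim K = 2 and the simplices of K are:

  0-simplices (7): [0], [1], [2], [3], [4], [5], [6]
  1-simplices (18): [0,1], [0,2], [0,3], [0,4], [0,5], [0,6], [1,2], [1,3], [1,5], [1,6], [2,3], [2,4], [2,5], [2,6], [3,4], [3,6], [4,5], [5,6]
  2-simplices (12): [0,1,2], [0,1,3], [0,2,6], [0,3,4], [0,4,5], [0,5,6], [1,2,5], [1,3,6], [1,5,6], [2,3,4], [2,3,6], [2,4,5]

Hence C_0 ≅ Z^7, C_1 ≅ Z^18, C_2 ≅ Z^12.

Boundary ∂_1: C_1 → C_0 sends each edge [p,q] (with p < q) to q − p. For instance
  ∂[0,3] = [3] − [0].
This gives a 7×18 integer matrix of rank 6; reducing to Smith normal form yields diagonal entries (1,1,1,1,1,1).

Boundary ∂_2: C_2 → C_1 acts by ∂[p,q,r] = [q,r] − [p,r] + [p,q]. For instance
  ∂[2,3,4] = [3,4] − [2,4] + [2,3],
  ∂[0,5,6] = [5,6] − [0,6] + [0,5].
The 18×12 boundary matrix has rank 12 and Smith normal form diag(1,1,1,1,1,1,1,1,1,1,1,2).

Computing H_k = (kernel of ∂_k) / (image of ∂_{k+1}):

  H_0: rank C_0 − rank ∂_1 = 7 − 6 = 1, and the invariant factors of ∂_1 are all 1, so H_0 ≅ Z.

(K is a triangulation of the real projective plane RP^2.)

H_0 = Z.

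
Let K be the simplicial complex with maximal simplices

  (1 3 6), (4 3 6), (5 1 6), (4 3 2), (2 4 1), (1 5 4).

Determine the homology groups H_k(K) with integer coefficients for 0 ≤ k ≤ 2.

Fix the vertex order 1 < 2 < 3 < 4 < 5 < 6 and write every simplex with vertices in increasing order. Then dim K = 2 and the simplices of K are:

  0-simplices (6): [1], [2], [3], [4], [5], [6]
  1-simplices (12): [1,2], [1,3], [1,4], [1,5], [1,6], [2,3], [2,4], [3,4], [3,6], [4,5], [4,6], [5,6]
  2-simplices (6): [1,2,4], [1,3,6], [1,4,5], [1,5,6], [2,3,4], [3,4,6]

so the chain groups are C_0 ≅ Z^6, C_1 ≅ Z^12, C_2 ≅ Z^6.

∂_1: C_1 → C_0 sends each edge [p,q] (with p < q) to q − p. For instance
  ∂[3,6] = [6] − [3].
The resulting 6×12 matrix has rank 5, and its Smith normal form has invariant factors (1,1,1,1,1).

Boundary ∂_2: C_2 → C_1 sends each 2-simplex [p,q,r] to [q,r] − [p,r] + [p,q]. For instance
  ∂[1,3,6] = [3,6] − [1,6] + [1,3],
  ∂[2,3,4] = [3,4] − [2,4] + [2,3].
The 12×6 boundary matrix has rank 6 and Smith normal form diag(1,1,1,1,1,1).

Reading off H_k = ker ∂_k / im ∂_{k+1}:

  H_0: rank C_0 − rank ∂_1 = 6 − 5 = 1, and the invariant factors of ∂_1 are all 1, so H_0 ≅ Z.
  H_1: rank ker ∂_1 − rank ∂_2 = (12 − 5) − 6 = 1, and the invariant factors of ∂_2 are all 1, so H_1 ≅ Z.
  H_2: rank ker ∂_2 − rank ∂_3 = (6 − 6) − 0 = 0, and there is no ∂_3, so H_2 ≅ 0.

As a check, the Euler characteristic is 6 − 12 + 6 = 0, which agrees with 1 − 1 + 0 = 0.
(K is a triangulation of the cylinder S^1 x I.)

H_0 = Z,  H_1 = Z,  H_2 = 0.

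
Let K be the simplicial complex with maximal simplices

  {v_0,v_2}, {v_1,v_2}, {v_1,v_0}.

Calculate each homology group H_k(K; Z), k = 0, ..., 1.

Take the total order v_0 < v_1 < v_2 on the vertex set. Then K (dimension 1) consists of the simplices:

  0-simplices (3): [v_0], [v_1], [v_2]
  1-simplices (3): [v_0,v_1], [v_0,v_2], [v_1,v_2]

so the chain groups are C_0 ≅ Z^3, C_1 ≅ Z^3.

Boundary ∂_1: C_1 → C_0 maps an edge to its endpoints' difference, ∂[p,q] = q − p. For instance
  ∂[v_0,v_1] = [v_1] − [v_0].
As a 3×3 matrix over Z this has rank 2, with invariant factors (1,1).

From H_k ≅ ker(∂_k) / im(∂_{k+1}) we obtain:

  H_0: rank C_0 − rank ∂_1 = 3 − 2 = 1, and the invariant factors of ∂_1 are all 1, so H_0 ≅ Z.
  H_1: rank ker ∂_1 − rank ∂_2 = (3 − 2) − 0 = 1, and there is no ∂_2, so H_1 ≅ Z.

H_0 = Z,  H_1 = Z.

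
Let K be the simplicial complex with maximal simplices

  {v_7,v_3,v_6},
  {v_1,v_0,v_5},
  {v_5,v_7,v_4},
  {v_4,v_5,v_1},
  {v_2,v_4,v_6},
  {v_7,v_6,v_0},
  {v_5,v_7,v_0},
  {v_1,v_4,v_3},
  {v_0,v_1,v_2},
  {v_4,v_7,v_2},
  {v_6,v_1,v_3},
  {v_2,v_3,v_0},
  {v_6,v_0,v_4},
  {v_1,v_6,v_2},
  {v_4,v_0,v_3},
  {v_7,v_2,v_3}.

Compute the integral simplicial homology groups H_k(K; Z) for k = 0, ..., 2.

Fix the vertex order v_0 < v_1 < v_2 < v_3 < v_4 < v_5 < v_6 < v_7 and write every simplex with vertices in increasing order. Then dim K = 2 and the simplices of K are:

  0-simplices (8): [v_0], [v_1], [v_2], [v_3], [v_4], [v_5], [v_6], [v_7]
  1-simplices (24): (24 of them)
  2-simplices (16): (16 of them)

giving chain groups C_0 ≅ Z^8, C_1 ≅ Z^24, C_2 ≅ Z^16.

Boundary ∂_1: C_1 → C_0 is given by ∂[p,q] = [q] − [p].
The 8×24 boundary matrix has rank 7 and Smith normal form diag(1,1,1,1,1,1,1).

Boundary ∂_2: C_2 → C_1 acts by ∂[p,q,r] = [q,r] − [p,r] + [p,q]. For instance
  ∂[v_1,v_4,v_5] = [v_4,v_5] − [v_1,v_5] + [v_1,v_4],
  ∂[v_1,v_3,v_4] = [v_3,v_4] − [v_1,v_4] + [v_1,v_3].
As a 24×16 matrix over Z this has rank 15, with invariant factors (1,1,1,1,1,1,1,1,1,1,1,1,1,1,1).

Reading off H_k = ker ∂_k / im ∂_{k+1}:

  H_0: rank C_0 − rank ∂_1 = 8 − 7 = 1, and the invariant factors of ∂_1 are all 1, so H_0 = Z.
  H_1: rank ker ∂_1 − rank ∂_2 = (24 − 7) − 15 = 2, and the invariant factors of ∂_2 are all 1, so H_1 = Z^2.
  H_2: rank ker ∂_2 − rank ∂_3 = (16 − 15) − 0 = 1, and there is no ∂_3, so H_2 = Z.

H_0 ≅ Z,  H_1 ≅ Z^2,  H_2 ≅ Z.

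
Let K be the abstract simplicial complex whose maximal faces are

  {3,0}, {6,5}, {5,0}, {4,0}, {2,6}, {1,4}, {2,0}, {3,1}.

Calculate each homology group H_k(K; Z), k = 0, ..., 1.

We work with the vertex ordering 0 < 1 < 2 < 3 < 4 < 5 < 6. The simplices of K, each written with vertices in increasing order, are:

  0-simplices (7): [0], [1], [2], [3], [4], [5], [6]
  1-simplices (8): [0,2], [0,3], [0,4], [0,5], [1,3], [1,4], [2,6], [5,6]

so the chain groups are C_0 ≅ Z^7, C_1 ≅ Z^8.

Boundary ∂_1: C_1 → C_0 is given by ∂[p,q] = [q] − [p].
The resulting 7×8 matrix has rank 6, and its Smith normal form has invariant factors (1,1,1,1,1,1).

Reading off H_k = ker ∂_k / im ∂_{k+1}:

  H_0: rank C_0 − rank ∂_1 = 7 − 6 = 1, and the invariant factors of ∂_1 are all 1, so H_0 = Z.
  H_1: rank ker ∂_1 − rank ∂_2 = (8 − 6) − 0 = 2, and there is no ∂_2, so H_1 = Z^2.

As a check, the Euler characteristic is 7 − 8 = -1, which agrees with 1 − 2 = -1.

H_0 ≅ Z,  H_1 ≅ Z^2.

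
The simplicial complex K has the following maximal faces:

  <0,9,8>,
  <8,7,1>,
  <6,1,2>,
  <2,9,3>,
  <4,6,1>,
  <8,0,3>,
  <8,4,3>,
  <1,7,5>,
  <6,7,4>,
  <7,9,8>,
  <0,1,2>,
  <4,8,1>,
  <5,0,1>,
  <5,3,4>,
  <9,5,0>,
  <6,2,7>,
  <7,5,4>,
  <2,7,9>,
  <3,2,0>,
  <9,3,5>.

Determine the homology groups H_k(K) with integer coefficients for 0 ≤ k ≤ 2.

Order the vertices as 0 < 1 < 2 < 3 < 4 < 5 < 6 < 7 < 8 < 9. Listing each simplex with vertices in this order, K has dimension 2 with simplices:

  0-simplices (10): [0], [1], [2], [3], [4], [5], [6], [7], [8], [9]
  1-simplices (30): (30 of them)
  2-simplices (20): (20 of them)

giving chain groups C_0 ≅ Z^10, C_1 ≅ Z^30, C_2 ≅ Z^20.

Boundary ∂_1: C_1 → C_0 is given by ∂[p,q] = [q] − [p].
The 10×30 boundary matrix has rank 9 and Smith normal form diag(1,1,1,1,1,1,1,1,1).

Boundary ∂_2: C_2 → C_1 maps a triangle to the signed sum of its edges. For instance
  ∂[0,3,8] = [3,8] − [0,8] + [0,3],
  ∂[1,7,8] = [7,8] − [1,8] + [1,7].
The 30×20 boundary matrix has rank 20 and Smith normal form diag(1,1,1,1,1,1,1,1,1,1,1,1,1,1,1,1,1,1,1,2).

Now H_k = ker ∂_k / im ∂_{k+1}, so:

  H_0: rank C_0 − rank ∂_1 = 10 − 9 = 1, and the invariant factors of ∂_1 are all 1, so H_0 = Z.
  H_1: rank ker ∂_1 − rank ∂_2 = (30 − 9) − 20 = 1, and ∂_2 has invariant factor 2 > 1, so H_1 = Z ⊕ Z/2.
  H_2: rank ker ∂_2 − rank ∂_3 = (20 − 20) − 0 = 0, and there is no ∂_3, so H_2 = 0.

H_0 ≅ Z,  H_1 ≅ Z ⊕ Z/2,  H_2 = 0.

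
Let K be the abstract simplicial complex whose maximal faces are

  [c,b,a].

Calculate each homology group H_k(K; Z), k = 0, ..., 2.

K has 3 vertices, 3 edges, 1 triangle.
rank ∂_0 = 0, rank ∂_1 = 2 ⇒ b_0 = 3 − 0 − 2 = 1; all invariant factors of ∂_1 are 1 so no torsion. So H_0 ≅ Z.
rank ∂_1 = 2, rank ∂_2 = 1 ⇒ b_1 = 3 − 2 − 1 = 0; all invariant factors of ∂_2 are 1 so no torsion. So H_1 ≅ 0.
rank ∂_2 = 1, rank ∂_3 = 0 ⇒ b_2 = 1 − 1 − 0 = 0. So H_2 ≅ 0.

H_0 ≅ Z,  H_1 = 0,  H_2 = 0.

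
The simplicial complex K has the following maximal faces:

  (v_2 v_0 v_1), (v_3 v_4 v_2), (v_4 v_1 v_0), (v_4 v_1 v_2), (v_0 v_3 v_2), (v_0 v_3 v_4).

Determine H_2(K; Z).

We work with the vertex ordering v_0 < v_1 < v_2 < v_3 < v_4. The simplices of K, each written with vertices in increasing order, are:

  0-simplices (5): [v_0], [v_1], [v_2], [v_3], [v_4]
  1-simplices (9): [v_0,v_1], [v_0,v_2], [v_0,v_3], [v_0,v_4], [v_1,v_2], [v_1,v_4], [v_2,v_3], [v_2,v_4], [v_3,v_4]
  2-simplices (6): [v_0,v_1,v_2], [v_0,v_1,v_4], [v_0,v_2,v_3], [v_0,v_3,v_4], [v_1,v_2,v_4], [v_2,v_3,v_4]

so the chain groups are C_0 ≅ Z^5, C_1 ≅ Z^9, C_2 ≅ Z^6.

The boundary map ∂_1: C_1 → C_0 maps an edge to its endpoints' difference, ∂[p,q] = q − p.
The 5×9 boundary matrix has rank 4 and Smith normal form diag(1,1,1,1).

The boundary map ∂_2: C_2 → C_1 acts by ∂[p,q,r] = [q,r] − [p,r] + [p,q]. For instance
  ∂[v_0,v_1,v_2] = [v_1,v_2] − [v_0,v_2] + [v_0,v_1],
  ∂[v_0,v_2,v_3] = [v_2,v_3] − [v_0,v_3] + [v_0,v_2].
As a 9×6 matrix over Z this has rank 5, with invariant factors (1,1,1,1,1).

Now H_k = ker ∂_k / im ∂_{k+1}, so:

  H_2: rank ker ∂_2 − rank ∂_3 = (6 − 5) − 0 = 1, and there is no ∂_3, so H_2 = Z.

H_2 = Z.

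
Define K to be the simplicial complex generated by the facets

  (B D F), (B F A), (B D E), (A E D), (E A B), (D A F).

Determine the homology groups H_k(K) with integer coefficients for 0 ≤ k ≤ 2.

H_0 = Z,  H_1 = 0,  H_2 = Z.

Order the vertices as A < B < D < E < F. Listing each simplex with vertices in this order, K has dimension 2 with simplices:

  0-simplices (5): A, B, D, E, F
  1-simplices (9): AB, AD, AE, AF, BD, BE, BF, DE, DF
  2-simplices (6): ABE, ABF, ADE, ADF, BDE, BDF

giving chain groups C_0 ≅ Z^5, C_1 ≅ Z^9, C_2 ≅ Z^6.

Boundary ∂_1: C_1 → C_0 sends each edge [p,q] (with p < q) to q − p. For instance
  ∂AF = F − A.
This gives a 5×9 integer matrix of rank 4; reducing to Smith normal form yields diagonal entries (1,1,1,1).

∂_2: C_2 → C_1 sends each 2-simplex [p,q,r] to [q,r] − [p,r] + [p,q]. For instance
  ∂BDF = DF − BF + BD,
  ∂ABF = BF − AF + AB.
As a 9×6 matrix over Z this has rank 5, with invariant factors (1,1,1,1,1).

Reading off H_k = ker ∂_k / im ∂_{k+1}:

  H_0: rank C_0 − rank ∂_1 = 5 − 4 = 1, and the invariant factors of ∂_1 are all 1, so H_0 ≅ Z.
  H_1: rank ker ∂_1 − rank ∂_2 = (9 − 4) − 5 = 0, and the invariant factors of ∂_2 are all 1, so H_1 ≅ 0.
  H_2: rank ker ∂_2 − rank ∂_3 = (6 − 5) − 0 = 1, and there is no ∂_3, so H_2 ≅ Z.

As a check, the Euler characteristic is 5 − 9 + 6 = 2, which agrees with 1 − 0 + 1 = 2.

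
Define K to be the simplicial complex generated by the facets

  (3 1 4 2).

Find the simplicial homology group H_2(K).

Order the vertices as 1 < 2 < 3 < 4. Listing each simplex with vertices in this order, K has dimension 3 with simplices:

  0-simplices (4): [1], [2], [3], [4]
  1-simplices (6): [1,2], [1,3], [1,4], [2,3], [2,4], [3,4]
  2-simplices (4): [1,2,3], [1,2,4], [1,3,4], [2,3,4]
  3-simplices (1): [1,2,3,4]

giving chain groups C_0 ≅ Z^4, C_1 ≅ Z^6, C_2 ≅ Z^4, C_3 ≅ Z^1.

∂_1: C_1 → C_0 maps an edge to its endpoints' difference, ∂[p,q] = q − p. For instance
  ∂[1,3] = [3] − [1].
The 4×6 boundary matrix has rank 3 and Smith normal form diag(1,1,1).

Boundary ∂_2: C_2 → C_1 sends each 2-simplex [p,q,r] to [q,r] − [p,r] + [p,q]. For instance
  ∂[1,2,4] = [2,4] − [1,4] + [1,2],
  ∂[1,2,3] = [2,3] − [1,3] + [1,2].
As a 6×4 matrix over Z this has rank 3, with invariant factors (1,1,1).

Boundary ∂_3: C_3 → C_2 sends each 3-simplex σ to the alternating sum Σ_i (−1)^i (σ with its i-th vertex removed). For instance
  ∂[1,2,3,4] = [2,3,4] − [1,3,4] + [1,2,4] − [1,2,3].
As a 4×1 matrix over Z this has rank 1, with invariant factors (1).

From H_k ≅ ker(∂_k) / im(∂_{k+1}) we obtain:

  H_2: rank ker ∂_2 − rank ∂_3 = (4 − 3) − 1 = 0, and the invariant factors of ∂_3 are all 1, so H_2 ≅ 0.

H_2 ≅ 0.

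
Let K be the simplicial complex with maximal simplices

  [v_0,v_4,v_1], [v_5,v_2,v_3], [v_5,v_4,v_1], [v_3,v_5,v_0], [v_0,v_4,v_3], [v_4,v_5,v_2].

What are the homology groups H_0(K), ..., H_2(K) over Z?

H_0 = Z,  H_1 = Z,  H_2 = 0.

Order the vertices as v_0 < v_1 < v_2 < v_3 < v_4 < v_5. Listing each simplex with vertices in this order, K has dimension 2 with simplices:

  0-simplices (6): [v_0], [v_1], [v_2], [v_3], [v_4], [v_5]
  1-simplices (12): [v_0,v_1], [v_0,v_3], [v_0,v_4], [v_0,v_5], [v_1,v_4], [v_1,v_5], [v_2,v_3], [v_2,v_4], [v_2,v_5], [v_3,v_4], [v_3,v_5], [v_4,v_5]
  2-simplices (6): [v_0,v_1,v_4], [v_0,v_3,v_4], [v_0,v_3,v_5], [v_1,v_4,v_5], [v_2,v_3,v_5], [v_2,v_4,v_5]

Hence C_0 ≅ Z^6, C_1 ≅ Z^12, C_2 ≅ Z^6.

Boundary ∂_1: C_1 → C_0 sends each edge [p,q] (with p < q) to q − p.
This gives a 6×12 integer matrix of rank 5; reducing to Smith normal form yields diagonal entries (1,1,1,1,1).

∂_2: C_2 → C_1 sends each 2-simplex [p,q,r] to [q,r] − [p,r] + [p,q]. For instance
  ∂[v_2,v_4,v_5] = [v_4,v_5] − [v_2,v_5] + [v_2,v_4],
  ∂[v_1,v_4,v_5] = [v_4,v_5] − [v_1,v_5] + [v_1,v_4].
The resulting 12×6 matrix has rank 6, and its Smith normal form has invariant factors (1,1,1,1,1,1).

Computing H_k = (kernel of ∂_k) / (image of ∂_{k+1}):

  H_0: rank C_0 − rank ∂_1 = 6 − 5 = 1, and the invariant factors of ∂_1 are all 1, so H_0 ≅ Z.
  H_1: rank ker ∂_1 − rank ∂_2 = (12 − 5) − 6 = 1, and the invariant factors of ∂_2 are all 1, so H_1 ≅ Z.
  H_2: rank ker ∂_2 − rank ∂_3 = (6 − 6) − 0 = 0, and there is no ∂_3, so H_2 ≅ 0.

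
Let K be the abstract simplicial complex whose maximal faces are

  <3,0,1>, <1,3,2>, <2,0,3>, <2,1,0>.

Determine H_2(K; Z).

We work with the vertex ordering 0 < 1 < 2 < 3. The simplices of K, each written with vertices in increasing order, are:

  0-simplices (4): [0], [1], [2], [3]
  1-simplices (6): [0,1], [0,2], [0,3], [1,2], [1,3], [2,3]
  2-simplices (4): [0,1,2], [0,1,3], [0,2,3], [1,2,3]

Hence C_0 ≅ Z^4, C_1 ≅ Z^6, C_2 ≅ Z^4.

∂_1: C_1 → C_0 is given by ∂[p,q] = [q] − [p]. For instance
  ∂[1,3] = [3] − [1].
The 4×6 boundary matrix has rank 3 and Smith normal form diag(1,1,1).

∂_2: C_2 → C_1 sends each 2-simplex [p,q,r] to [q,r] − [p,r] + [p,q]. For instance
  ∂[0,1,3] = [1,3] − [0,3] + [0,1],
  ∂[0,1,2] = [1,2] − [0,2] + [0,1].
The resulting 6×4 matrix has rank 3, and its Smith normal form has invariant factors (1,1,1).

From H_k ≅ ker(∂_k) / im(∂_{k+1}) we obtain:

  H_2: rank ker ∂_2 − rank ∂_3 = (4 − 3) − 0 = 1, and there is no ∂_3, so H_2 ≅ Z.

H_2 = Z.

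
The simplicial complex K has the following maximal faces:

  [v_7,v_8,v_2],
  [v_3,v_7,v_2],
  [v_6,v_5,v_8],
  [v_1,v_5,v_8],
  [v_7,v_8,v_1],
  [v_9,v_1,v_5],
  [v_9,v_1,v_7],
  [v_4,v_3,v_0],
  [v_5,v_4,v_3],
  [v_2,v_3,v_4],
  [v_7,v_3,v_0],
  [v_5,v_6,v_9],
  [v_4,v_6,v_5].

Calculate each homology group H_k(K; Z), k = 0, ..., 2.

Fix the vertex order v_0 < v_1 < v_2 < v_3 < v_4 < v_5 < v_6 < v_7 < v_8 < v_9 and write every simplex with vertices in increasing order. Then dim K = 2 and the simplices of K are:

  0-simplices (10): [v_0], [v_1], [v_2], [v_3], [v_4], [v_5], [v_6], [v_7], [v_8], [v_9]
  1-simplices (23): (23 of them)
  2-simplices (13): (13 of them)

giving chain groups C_0 ≅ Z^10, C_1 ≅ Z^23, C_2 ≅ Z^13.

The boundary map ∂_1: C_1 → C_0 is given by ∂[p,q] = [q] − [p]. For instance
  ∂[v_5,v_6] = [v_6] − [v_5].
The 10×23 boundary matrix has rank 9 and Smith normal form diag(1,1,1,1,1,1,1,1,1).

Boundary ∂_2: C_2 → C_1 sends each 2-simplex [p,q,r] to [q,r] − [p,r] + [p,q]. For instance
  ∂[v_0,v_3,v_7] = [v_3,v_7] − [v_0,v_7] + [v_0,v_3],
  ∂[v_5,v_6,v_9] = [v_6,v_9] − [v_5,v_9] + [v_5,v_6].
This gives a 23×13 integer matrix of rank 13; reducing to Smith normal form yields diagonal entries (1,1,1,1,1,1,1,1,1,1,1,1,1).

Now H_k = ker ∂_k / im ∂_{k+1}, so:

  H_0: rank C_0 − rank ∂_1 = 10 − 9 = 1, and the invariant factors of ∂_1 are all 1, so H_0 = Z.
  H_1: rank ker ∂_1 − rank ∂_2 = (23 − 9) − 13 = 1, and the invariant factors of ∂_2 are all 1, so H_1 = Z.
  H_2: rank ker ∂_2 − rank ∂_3 = (13 − 13) − 0 = 0, and there is no ∂_3, so H_2 = 0.

H_0 ≅ Z,  H_1 ≅ Z,  H_2 = 0.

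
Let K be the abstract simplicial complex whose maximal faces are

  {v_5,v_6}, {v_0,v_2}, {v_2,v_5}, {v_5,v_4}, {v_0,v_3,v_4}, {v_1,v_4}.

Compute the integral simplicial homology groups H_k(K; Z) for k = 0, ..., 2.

Fix the vertex order v_0 < v_1 < v_2 < v_3 < v_4 < v_5 < v_6 and write every simplex with vertices in increasing order. Then dim K = 2 and the simplices of K are:

  0-simplices (7): [v_0], [v_1], [v_2], [v_3], [v_4], [v_5], [v_6]
  1-simplices (8): [v_0,v_2], [v_0,v_3], [v_0,v_4], [v_1,v_4], [v_2,v_5], [v_3,v_4], [v_4,v_5], [v_5,v_6]
  2-simplices (1): [v_0,v_3,v_4]

Hence C_0 ≅ Z^7, C_1 ≅ Z^8, C_2 ≅ Z^1.

∂_1: C_1 → C_0 maps an edge to its endpoints' difference, ∂[p,q] = q − p.
This gives a 7×8 integer matrix of rank 6; reducing to Smith normal form yields diagonal entries (1,1,1,1,1,1).

The boundary map ∂_2: C_2 → C_1 maps a triangle to the signed sum of its edges. For instance
  ∂[v_0,v_3,v_4] = [v_3,v_4] − [v_0,v_4] + [v_0,v_3].
As a 8×1 matrix over Z this has rank 1, with invariant factors (1).

Now H_k = ker ∂_k / im ∂_{k+1}, so:

  H_0: rank C_0 − rank ∂_1 = 7 − 6 = 1, and the invariant factors of ∂_1 are all 1, so H_0 ≅ Z.
  H_1: rank ker ∂_1 − rank ∂_2 = (8 − 6) − 1 = 1, and the invariant factors of ∂_2 are all 1, so H_1 ≅ Z.
  H_2: rank ker ∂_2 − rank ∂_3 = (1 − 1) − 0 = 0, and there is no ∂_3, so H_2 ≅ 0.

As a check, the Euler characteristic is 7 − 8 + 1 = 0, which agrees with 1 − 1 + 0 = 0.

H_0 = Z,  H_1 = Z,  H_2 = 0.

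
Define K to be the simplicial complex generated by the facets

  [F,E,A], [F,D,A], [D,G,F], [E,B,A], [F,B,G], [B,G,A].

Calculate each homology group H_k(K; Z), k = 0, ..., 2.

Order the vertices as A < B < D < E < F < G. Listing each simplex with vertices in this order, K has dimension 2 with simplices:

  0-simplices (6): A, B, D, E, F, G
  1-simplices (12): AB, AD, AE, AF, AG, BE, BF, BG, DF, DG, EF, FG
  2-simplices (6): ABE, ABG, ADF, AEF, BFG, DFG

Hence C_0 ≅ Z^6, C_1 ≅ Z^12, C_2 ≅ Z^6.

∂_1: C_1 → C_0 is given by ∂[p,q] = [q] − [p].
The 6×12 boundary matrix has rank 5 and Smith normal form diag(1,1,1,1,1).

∂_2: C_2 → C_1 maps a triangle to the signed sum of its edges. For instance
  ∂AEF = EF − AF + AE,
  ∂ABG = BG − AG + AB.
The 12×6 boundary matrix has rank 6 and Smith normal form diag(1,1,1,1,1,1).

Computing H_k = (kernel of ∂_k) / (image of ∂_{k+1}):

  H_0: rank C_0 − rank ∂_1 = 6 − 5 = 1, and the invariant factors of ∂_1 are all 1, so H_0 = Z.
  H_1: rank ker ∂_1 − rank ∂_2 = (12 − 5) − 6 = 1, and the invariant factors of ∂_2 are all 1, so H_1 = Z.
  H_2: rank ker ∂_2 − rank ∂_3 = (6 − 6) − 0 = 0, and there is no ∂_3, so H_2 = 0.

As a check, the Euler characteristic is 6 − 12 + 6 = 0, which agrees with 1 − 1 + 0 = 0.

H_0 = Z,  H_1 = Z,  H_2 = 0.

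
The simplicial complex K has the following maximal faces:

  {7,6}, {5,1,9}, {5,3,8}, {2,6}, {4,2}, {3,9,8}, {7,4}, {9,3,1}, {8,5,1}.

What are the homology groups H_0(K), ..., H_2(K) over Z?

Order the vertices as 1 < 2 < 3 < 4 < 5 < 6 < 7 < 8 < 9. Listing each simplex with vertices in this order, K has dimension 2 with simplices:

  0-simplices (9): [1], [2], [3], [4], [5], [6], [7], [8], [9]
  1-simplices (14): [1,3], [1,5], [1,8], [1,9], [2,4], [2,6], [3,5], [3,8], [3,9], [4,7], [5,8], [5,9], [6,7], [8,9]
  2-simplices (5): [1,3,9], [1,5,8], [1,5,9], [3,5,8], [3,8,9]

giving chain groups C_0 ≅ Z^9, C_1 ≅ Z^14, C_2 ≅ Z^5.

The boundary map ∂_1: C_1 → C_0 is given by ∂[p,q] = [q] − [p]. For instance
  ∂[2,4] = [4] − [2].
The resulting 9×14 matrix has rank 7, and its Smith normal form has invariant factors (1,1,1,1,1,1,1).

The boundary map ∂_2: C_2 → C_1 maps a triangle to the signed sum of its edges. For instance
  ∂[1,5,9] = [5,9] − [1,9] + [1,5],
  ∂[1,3,9] = [3,9] − [1,9] + [1,3].
The resulting 14×5 matrix has rank 5, and its Smith normal form has invariant factors (1,1,1,1,1).

Reading off H_k = ker ∂_k / im ∂_{k+1}:

  H_0: rank C_0 − rank ∂_1 = 9 − 7 = 2, and the invariant factors of ∂_1 are all 1, so H_0 ≅ Z^2.
  H_1: rank ker ∂_1 − rank ∂_2 = (14 − 7) − 5 = 2, and the invariant factors of ∂_2 are all 1, so H_1 ≅ Z^2.
  H_2: rank ker ∂_2 − rank ∂_3 = (5 − 5) − 0 = 0, and there is no ∂_3, so H_2 ≅ 0.

H_0 ≅ Z^2,  H_1 ≅ Z^2,  H_2 = 0.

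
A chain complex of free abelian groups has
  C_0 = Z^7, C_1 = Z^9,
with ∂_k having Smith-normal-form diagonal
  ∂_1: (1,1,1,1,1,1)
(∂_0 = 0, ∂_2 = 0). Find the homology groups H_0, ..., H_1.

H_0: b_0 = 7 − 0 − 6 = 1; torsion from ∂_1 factors > 1: none. So H_0 = Z.
H_1: b_1 = 9 − 6 − 0 = 3; torsion from ∂_2 factors > 1: none. So H_1 = Z^3.

H_0 = Z,  H_1 = Z^3.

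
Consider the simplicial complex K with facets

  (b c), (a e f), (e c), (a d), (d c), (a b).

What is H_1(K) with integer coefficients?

H_1 = Z^2.

Fix the vertex order a < b < c < d < e < f and write every simplex with vertices in increasing order. Then dim K = 2 and the simplices of K are:

  0-simplices (6): a, b, c, d, e, f
  1-simplices (8): ab, ad, ae, af, bc, cd, ce, ef
  2-simplices (1): aef

Hence C_0 ≅ Z^6, C_1 ≅ Z^8, C_2 ≅ Z^1.

∂_1: C_1 → C_0 maps an edge to its endpoints' difference, ∂[p,q] = q − p. For instance
  ∂ef = f − e.
The resulting 6×8 matrix has rank 5, and its Smith normal form has invariant factors (1,1,1,1,1).

The boundary map ∂_2: C_2 → C_1 sends each 2-simplex [p,q,r] to [q,r] − [p,r] + [p,q]. For instance
  ∂aef = ef − af + ae.
This gives a 8×1 integer matrix of rank 1; reducing to Smith normal form yields diagonal entries (1).

From H_k ≅ ker(∂_k) / im(∂_{k+1}) we obtain:

  H_1: rank ker ∂_1 − rank ∂_2 = (8 − 5) − 1 = 2, and the invariant factors of ∂_2 are all 1, so H_1 = Z^2.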